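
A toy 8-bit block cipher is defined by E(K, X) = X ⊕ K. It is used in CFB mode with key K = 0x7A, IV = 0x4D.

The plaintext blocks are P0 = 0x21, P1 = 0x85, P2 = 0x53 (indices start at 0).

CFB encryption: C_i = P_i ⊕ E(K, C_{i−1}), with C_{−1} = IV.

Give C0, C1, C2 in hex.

C0: E(K, 0x4D) = 0x37; 0x21 ⊕ 0x37 = 0x16.
C1: E(K, 0x16) = 0x6C; 0x85 ⊕ 0x6C = 0xE9.
C2: E(K, 0xE9) = 0x93; 0x53 ⊕ 0x93 = 0xC0.

C0 = 0x16, C1 = 0xE9, C2 = 0xC0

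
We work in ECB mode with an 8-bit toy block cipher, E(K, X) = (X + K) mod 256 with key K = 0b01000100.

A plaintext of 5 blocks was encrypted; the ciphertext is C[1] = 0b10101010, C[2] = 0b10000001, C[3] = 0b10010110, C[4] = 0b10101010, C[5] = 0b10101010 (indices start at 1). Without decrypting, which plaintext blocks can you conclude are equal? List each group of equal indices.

ECB encrypts each block independently with the same key, so equal ciphertext blocks imply equal plaintext blocks.
C[1] = C[4] = C[5] = 0b10101010, so P[1] = P[4] = P[5].

P[1] = P[4] = P[5]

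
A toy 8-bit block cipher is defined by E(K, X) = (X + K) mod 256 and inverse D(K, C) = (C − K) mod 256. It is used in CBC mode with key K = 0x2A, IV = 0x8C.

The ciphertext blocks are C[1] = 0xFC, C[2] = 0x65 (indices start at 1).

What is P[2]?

P[2] = 0xC7

CBC decryption: P_i = D(K, C_i) ⊕ C_{i−1}, with C_{0} = IV.
P[2]: D(K, 0x65) = 0x3B; 0x3B ⊕ 0xFC = 0xC7.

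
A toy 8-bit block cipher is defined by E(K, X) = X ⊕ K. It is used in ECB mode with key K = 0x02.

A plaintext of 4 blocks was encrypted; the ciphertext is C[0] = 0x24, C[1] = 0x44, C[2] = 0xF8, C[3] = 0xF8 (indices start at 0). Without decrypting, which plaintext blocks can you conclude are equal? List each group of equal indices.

P[2] = P[3]

ECB encrypts each block independently with the same key, so equal ciphertext blocks imply equal plaintext blocks.
C[2] = C[3] = 0xF8, so P[2] = P[3].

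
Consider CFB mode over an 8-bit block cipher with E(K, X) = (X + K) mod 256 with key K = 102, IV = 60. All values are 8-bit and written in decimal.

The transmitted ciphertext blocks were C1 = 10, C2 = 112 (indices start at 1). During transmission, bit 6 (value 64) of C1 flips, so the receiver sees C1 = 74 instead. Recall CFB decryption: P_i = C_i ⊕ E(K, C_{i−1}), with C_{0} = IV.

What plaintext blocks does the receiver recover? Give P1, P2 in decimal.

Only C1 changed, to 74. In CFB, a change in C_i flips the same bit in P_i and garbles P_{i+1}. Decrypting the received ciphertext:
P1: E(K, 60) = 162; 74 ⊕ 162 = 232.
P2: E(K, 74) = 176; 112 ⊕ 176 = 192.
Blocks that differ from the original plaintext: P1, P2.

P1 = 232, P2 = 192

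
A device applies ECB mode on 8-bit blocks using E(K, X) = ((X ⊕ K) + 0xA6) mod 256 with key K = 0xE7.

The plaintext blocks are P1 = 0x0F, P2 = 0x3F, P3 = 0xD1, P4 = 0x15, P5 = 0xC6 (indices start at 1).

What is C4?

C4 = 0x98

ECB encryption: C_i = E(K, P_i).
C4: E(K, 0x15) = 0x98.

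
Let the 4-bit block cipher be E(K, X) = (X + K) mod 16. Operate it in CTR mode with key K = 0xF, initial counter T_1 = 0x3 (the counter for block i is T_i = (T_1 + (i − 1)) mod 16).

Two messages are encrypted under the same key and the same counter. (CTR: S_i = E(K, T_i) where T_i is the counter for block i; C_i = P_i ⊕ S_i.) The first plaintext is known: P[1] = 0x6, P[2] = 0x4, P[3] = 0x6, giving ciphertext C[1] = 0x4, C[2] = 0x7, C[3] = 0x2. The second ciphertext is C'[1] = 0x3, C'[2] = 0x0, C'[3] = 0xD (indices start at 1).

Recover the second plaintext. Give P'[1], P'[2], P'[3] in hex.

P'[1] = 0x1, P'[2] = 0x3, P'[3] = 0x9

In CTR with a reused counter, both messages share the same keystream S_i, so C_i ⊕ C'_i = P_i ⊕ P'_i and thus P'_i = P_i ⊕ C_i ⊕ C'_i.
P'[1]: 0x6 ⊕ 0x4 ⊕ 0x3 = 0x1.
P'[2]: 0x4 ⊕ 0x7 ⊕ 0x0 = 0x3.
P'[3]: 0x6 ⊕ 0x2 ⊕ 0xD = 0x9.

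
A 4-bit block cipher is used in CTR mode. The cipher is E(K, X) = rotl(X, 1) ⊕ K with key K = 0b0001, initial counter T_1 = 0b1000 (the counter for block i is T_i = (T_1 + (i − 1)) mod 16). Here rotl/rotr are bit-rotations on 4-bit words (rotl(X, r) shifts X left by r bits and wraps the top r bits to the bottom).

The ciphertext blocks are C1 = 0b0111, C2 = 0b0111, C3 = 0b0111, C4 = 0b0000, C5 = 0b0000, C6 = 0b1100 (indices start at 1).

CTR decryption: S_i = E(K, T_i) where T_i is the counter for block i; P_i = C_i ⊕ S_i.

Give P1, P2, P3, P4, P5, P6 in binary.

P1: T = 0b1000, S = E(K, T) = 0b0000; 0b0111 ⊕ 0b0000 = 0b0111.
P2: T = 0b1001, S = E(K, T) = 0b0010; 0b0111 ⊕ 0b0010 = 0b0101.
P3: T = 0b1010, S = E(K, T) = 0b0100; 0b0111 ⊕ 0b0100 = 0b0011.
P4: T = 0b1011, S = E(K, T) = 0b0110; 0b0000 ⊕ 0b0110 = 0b0110.
P5: T = 0b1100, S = E(K, T) = 0b1000; 0b0000 ⊕ 0b1000 = 0b1000.
P6: T = 0b1101, S = E(K, T) = 0b1010; 0b1100 ⊕ 0b1010 = 0b0110.

P1 = 0b0111, P2 = 0b0101, P3 = 0b0011, P4 = 0b0110, P5 = 0b1000, P6 = 0b0110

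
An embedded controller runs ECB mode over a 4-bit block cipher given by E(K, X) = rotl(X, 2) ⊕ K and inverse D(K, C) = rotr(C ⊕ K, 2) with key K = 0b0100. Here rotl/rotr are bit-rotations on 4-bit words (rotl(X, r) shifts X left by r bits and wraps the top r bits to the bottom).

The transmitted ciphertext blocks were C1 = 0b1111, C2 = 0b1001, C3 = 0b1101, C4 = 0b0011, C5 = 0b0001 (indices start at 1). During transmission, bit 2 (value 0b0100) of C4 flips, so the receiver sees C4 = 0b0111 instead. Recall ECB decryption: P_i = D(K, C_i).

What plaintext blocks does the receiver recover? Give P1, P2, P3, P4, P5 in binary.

P1 = 0b1110, P2 = 0b0111, P3 = 0b0110, P4 = 0b1100, P5 = 0b0101

Only C4 changed, to 0b0111. In ECB, a change in C_i affects only P_i. Decrypting the received ciphertext:
P1: D(K, 0b1111) = 0b1110.
P2: D(K, 0b1001) = 0b0111.
P3: D(K, 0b1101) = 0b0110.
P4: D(K, 0b0111) = 0b1100.
P5: D(K, 0b0001) = 0b0101.
Blocks that differ from the original plaintext: P4.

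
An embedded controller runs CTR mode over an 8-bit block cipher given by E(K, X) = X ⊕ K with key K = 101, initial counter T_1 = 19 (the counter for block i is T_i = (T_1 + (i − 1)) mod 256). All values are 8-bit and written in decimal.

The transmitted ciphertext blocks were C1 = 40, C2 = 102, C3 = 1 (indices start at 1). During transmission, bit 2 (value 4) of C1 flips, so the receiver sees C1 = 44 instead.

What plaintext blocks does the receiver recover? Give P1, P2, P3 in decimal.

CTR decryption: S_i = E(K, T_i) where T_i is the counter for block i; P_i = C_i ⊕ S_i.
Only C1 changed, to 44. In CTR, a change in C_i flips the same bit in P_i only; the keystream is unaffected. Decrypting the received ciphertext:
P1: T = 19, S = E(K, T) = 118; 44 ⊕ 118 = 90.
P2: T = 20, S = E(K, T) = 113; 102 ⊕ 113 = 23.
P3: T = 21, S = E(K, T) = 112; 1 ⊕ 112 = 113.
Blocks that differ from the original plaintext: P1.

P1 = 90, P2 = 23, P3 = 113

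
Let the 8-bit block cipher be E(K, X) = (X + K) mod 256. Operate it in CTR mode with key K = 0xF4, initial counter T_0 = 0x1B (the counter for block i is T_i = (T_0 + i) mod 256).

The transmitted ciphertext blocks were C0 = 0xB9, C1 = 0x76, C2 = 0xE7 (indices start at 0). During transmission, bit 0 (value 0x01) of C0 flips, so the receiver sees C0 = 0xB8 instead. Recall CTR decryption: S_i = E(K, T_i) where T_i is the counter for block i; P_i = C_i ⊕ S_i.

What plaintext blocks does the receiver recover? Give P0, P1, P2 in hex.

Only C0 changed, to 0xB8. In CTR, a change in C_i flips the same bit in P_i only; the keystream is unaffected. Decrypting the received ciphertext:
P0: T = 0x1B, S = E(K, T) = 0x0F; 0xB8 ⊕ 0x0F = 0xB7.
P1: T = 0x1C, S = E(K, T) = 0x10; 0x76 ⊕ 0x10 = 0x66.
P2: T = 0x1D, S = E(K, T) = 0x11; 0xE7 ⊕ 0x11 = 0xF6.
Blocks that differ from the original plaintext: P0.

P0 = 0xB7, P1 = 0x66, P2 = 0xF6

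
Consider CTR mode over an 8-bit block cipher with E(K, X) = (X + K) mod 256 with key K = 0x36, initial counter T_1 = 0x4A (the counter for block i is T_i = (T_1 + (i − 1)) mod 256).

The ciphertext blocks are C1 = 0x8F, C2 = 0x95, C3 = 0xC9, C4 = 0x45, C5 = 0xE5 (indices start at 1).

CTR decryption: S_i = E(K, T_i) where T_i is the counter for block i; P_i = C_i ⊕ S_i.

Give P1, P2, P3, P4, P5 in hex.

P1 = 0x0F, P2 = 0x14, P3 = 0x4B, P4 = 0xC6, P5 = 0x61

P1: T = 0x4A, S = E(K, T) = 0x80; 0x8F ⊕ 0x80 = 0x0F.
P2: T = 0x4B, S = E(K, T) = 0x81; 0x95 ⊕ 0x81 = 0x14.
P3: T = 0x4C, S = E(K, T) = 0x82; 0xC9 ⊕ 0x82 = 0x4B.
P4: T = 0x4D, S = E(K, T) = 0x83; 0x45 ⊕ 0x83 = 0xC6.
P5: T = 0x4E, S = E(K, T) = 0x84; 0xE5 ⊕ 0x84 = 0x61.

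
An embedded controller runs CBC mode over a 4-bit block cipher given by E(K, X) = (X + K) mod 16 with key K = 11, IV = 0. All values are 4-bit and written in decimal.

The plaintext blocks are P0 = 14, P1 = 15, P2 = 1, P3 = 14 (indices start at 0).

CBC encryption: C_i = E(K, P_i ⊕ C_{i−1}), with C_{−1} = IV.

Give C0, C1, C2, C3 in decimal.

C0: P0 ⊕ 0 = 14; E(K, 14) = 9.
C1: P1 ⊕ 9 = 6; E(K, 6) = 1.
C2: P2 ⊕ 1 = 0; E(K, 0) = 11.
C3: P3 ⊕ 11 = 5; E(K, 5) = 0.

C0 = 9, C1 = 1, C2 = 11, C3 = 0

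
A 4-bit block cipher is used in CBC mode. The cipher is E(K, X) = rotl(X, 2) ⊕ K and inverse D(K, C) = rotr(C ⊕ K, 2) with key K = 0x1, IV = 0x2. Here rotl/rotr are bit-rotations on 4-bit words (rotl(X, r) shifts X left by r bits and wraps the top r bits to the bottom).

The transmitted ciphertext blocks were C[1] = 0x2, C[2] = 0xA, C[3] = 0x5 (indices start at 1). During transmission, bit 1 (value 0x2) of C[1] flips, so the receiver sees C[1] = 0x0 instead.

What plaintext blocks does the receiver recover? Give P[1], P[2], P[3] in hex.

P[1] = 0x6, P[2] = 0xE, P[3] = 0xB

CBC decryption: P_i = D(K, C_i) ⊕ C_{i−1}, with C_{0} = IV.
Only C[1] changed, to 0x0. In CBC, a change in C_i garbles P_i and flips the same bit in P_{i+1}. Decrypting the received ciphertext:
P[1]: D(K, 0x0) = 0x4; 0x4 ⊕ 0x2 = 0x6.
P[2]: D(K, 0xA) = 0xE; 0xE ⊕ 0x0 = 0xE.
P[3]: D(K, 0x5) = 0x1; 0x1 ⊕ 0xA = 0xB.
Blocks that differ from the original plaintext: P[1], P[2].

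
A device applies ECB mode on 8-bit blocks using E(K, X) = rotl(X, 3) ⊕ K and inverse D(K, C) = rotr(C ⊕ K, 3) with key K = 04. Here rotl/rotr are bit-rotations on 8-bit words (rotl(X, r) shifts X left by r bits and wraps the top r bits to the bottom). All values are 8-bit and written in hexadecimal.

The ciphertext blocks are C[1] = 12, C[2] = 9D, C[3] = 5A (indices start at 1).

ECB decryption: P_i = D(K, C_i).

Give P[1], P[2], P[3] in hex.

P[1]: D(K, 12) = C2.
P[2]: D(K, 9D) = 33.
P[3]: D(K, 5A) = CB.

P[1] = C2, P[2] = 33, P[3] = CB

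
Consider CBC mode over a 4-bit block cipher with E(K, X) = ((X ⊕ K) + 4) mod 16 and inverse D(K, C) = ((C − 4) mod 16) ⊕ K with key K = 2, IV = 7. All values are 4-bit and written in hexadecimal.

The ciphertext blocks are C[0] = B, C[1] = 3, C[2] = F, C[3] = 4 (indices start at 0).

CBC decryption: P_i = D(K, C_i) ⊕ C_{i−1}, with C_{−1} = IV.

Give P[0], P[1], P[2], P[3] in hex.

P[0] = 2, P[1] = 6, P[2] = A, P[3] = D

P[0]: D(K, B) = 5; 5 ⊕ 7 = 2.
P[1]: D(K, 3) = D; D ⊕ B = 6.
P[2]: D(K, F) = 9; 9 ⊕ 3 = A.
P[3]: D(K, 4) = 2; 2 ⊕ F = D.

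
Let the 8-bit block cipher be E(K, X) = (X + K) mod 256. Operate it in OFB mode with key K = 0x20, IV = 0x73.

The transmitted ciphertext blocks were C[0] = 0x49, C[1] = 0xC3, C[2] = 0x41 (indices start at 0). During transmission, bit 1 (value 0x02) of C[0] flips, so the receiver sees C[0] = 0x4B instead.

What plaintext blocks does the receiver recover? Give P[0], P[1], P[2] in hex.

OFB decryption: S_i = E(K, S_{i−1}) with S_{−1} = IV; P_i = C_i ⊕ S_i.
Only C[0] changed, to 0x4B. In OFB, a change in C_i flips the same bit in P_i only; the keystream is unaffected. Decrypting the received ciphertext:
P[0]: S = E(K, 0x73) = 0x93; 0x4B ⊕ 0x93 = 0xD8.
P[1]: S = E(K, 0x93) = 0xB3; 0xC3 ⊕ 0xB3 = 0x70.
P[2]: S = E(K, 0xB3) = 0xD3; 0x41 ⊕ 0xD3 = 0x92.
Blocks that differ from the original plaintext: P[0].

P[0] = 0xD8, P[1] = 0x70, P[2] = 0x92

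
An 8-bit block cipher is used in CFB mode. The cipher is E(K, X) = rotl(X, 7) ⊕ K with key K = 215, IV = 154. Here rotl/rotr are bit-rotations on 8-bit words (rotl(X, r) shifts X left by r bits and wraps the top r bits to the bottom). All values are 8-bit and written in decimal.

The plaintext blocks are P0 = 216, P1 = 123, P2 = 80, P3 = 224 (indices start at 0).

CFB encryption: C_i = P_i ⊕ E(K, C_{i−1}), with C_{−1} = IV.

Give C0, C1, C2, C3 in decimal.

C0: E(K, 154) = 154; 216 ⊕ 154 = 66.
C1: E(K, 66) = 246; 123 ⊕ 246 = 141.
C2: E(K, 141) = 17; 80 ⊕ 17 = 65.
C3: E(K, 65) = 119; 224 ⊕ 119 = 151.

C0 = 66, C1 = 141, C2 = 65, C3 = 151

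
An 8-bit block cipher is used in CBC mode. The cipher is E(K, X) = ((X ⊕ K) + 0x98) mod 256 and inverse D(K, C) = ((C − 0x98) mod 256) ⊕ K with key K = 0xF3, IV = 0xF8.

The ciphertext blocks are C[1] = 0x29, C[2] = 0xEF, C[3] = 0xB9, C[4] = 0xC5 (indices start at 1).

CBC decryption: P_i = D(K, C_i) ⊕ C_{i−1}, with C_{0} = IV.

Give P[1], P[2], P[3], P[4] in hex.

P[1]: D(K, 0x29) = 0x62; 0x62 ⊕ 0xF8 = 0x9A.
P[2]: D(K, 0xEF) = 0xA4; 0xA4 ⊕ 0x29 = 0x8D.
P[3]: D(K, 0xB9) = 0xD2; 0xD2 ⊕ 0xEF = 0x3D.
P[4]: D(K, 0xC5) = 0xDE; 0xDE ⊕ 0xB9 = 0x67.

P[1] = 0x9A, P[2] = 0x8D, P[3] = 0x3D, P[4] = 0x67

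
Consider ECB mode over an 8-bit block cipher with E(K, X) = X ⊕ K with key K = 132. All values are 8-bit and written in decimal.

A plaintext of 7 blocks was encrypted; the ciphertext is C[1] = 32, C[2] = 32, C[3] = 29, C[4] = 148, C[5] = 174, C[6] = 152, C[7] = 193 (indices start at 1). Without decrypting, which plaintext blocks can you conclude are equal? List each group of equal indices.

P[1] = P[2]

ECB encrypts each block independently with the same key, so equal ciphertext blocks imply equal plaintext blocks.
C[1] = C[2] = 32, so P[1] = P[2].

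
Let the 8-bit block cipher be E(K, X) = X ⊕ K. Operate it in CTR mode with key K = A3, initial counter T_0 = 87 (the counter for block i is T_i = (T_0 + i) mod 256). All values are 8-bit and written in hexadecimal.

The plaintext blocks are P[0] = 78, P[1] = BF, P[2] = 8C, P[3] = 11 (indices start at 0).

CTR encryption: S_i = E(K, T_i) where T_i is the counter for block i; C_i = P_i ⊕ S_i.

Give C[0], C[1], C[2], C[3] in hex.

C[0] = 5C, C[1] = 94, C[2] = A6, C[3] = 38

C[0]: T = 87, S = E(K, T) = 24; 78 ⊕ 24 = 5C.
C[1]: T = 88, S = E(K, T) = 2B; BF ⊕ 2B = 94.
C[2]: T = 89, S = E(K, T) = 2A; 8C ⊕ 2A = A6.
C[3]: T = 8A, S = E(K, T) = 29; 11 ⊕ 29 = 38.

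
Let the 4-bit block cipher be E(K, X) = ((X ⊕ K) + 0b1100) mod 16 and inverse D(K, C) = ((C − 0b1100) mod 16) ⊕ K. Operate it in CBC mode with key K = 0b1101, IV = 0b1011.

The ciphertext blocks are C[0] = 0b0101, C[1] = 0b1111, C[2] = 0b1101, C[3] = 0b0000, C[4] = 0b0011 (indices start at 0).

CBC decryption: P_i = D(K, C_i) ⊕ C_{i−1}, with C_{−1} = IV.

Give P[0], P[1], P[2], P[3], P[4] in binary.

P[0] = 0b1111, P[1] = 0b1011, P[2] = 0b0011, P[3] = 0b0100, P[4] = 0b1010

P[0]: D(K, 0b0101) = 0b0100; 0b0100 ⊕ 0b1011 = 0b1111.
P[1]: D(K, 0b1111) = 0b1110; 0b1110 ⊕ 0b0101 = 0b1011.
P[2]: D(K, 0b1101) = 0b1100; 0b1100 ⊕ 0b1111 = 0b0011.
P[3]: D(K, 0b0000) = 0b1001; 0b1001 ⊕ 0b1101 = 0b0100.
P[4]: D(K, 0b0011) = 0b1010; 0b1010 ⊕ 0b0000 = 0b1010.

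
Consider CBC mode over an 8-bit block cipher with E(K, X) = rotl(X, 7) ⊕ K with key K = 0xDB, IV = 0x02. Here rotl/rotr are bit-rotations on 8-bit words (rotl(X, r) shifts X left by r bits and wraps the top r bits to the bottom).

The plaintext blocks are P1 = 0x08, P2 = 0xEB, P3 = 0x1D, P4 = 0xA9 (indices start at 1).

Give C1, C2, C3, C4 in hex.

CBC encryption: C_i = E(K, P_i ⊕ C_{i−1}), with C_{0} = IV.
C1: P1 ⊕ 0x02 = 0x0A; E(K, 0x0A) = 0xDE.
C2: P2 ⊕ 0xDE = 0x35; E(K, 0x35) = 0x41.
C3: P3 ⊕ 0x41 = 0x5C; E(K, 0x5C) = 0xF5.
C4: P4 ⊕ 0xF5 = 0x5C; E(K, 0x5C) = 0xF5.

C1 = 0xDE, C2 = 0x41, C3 = 0xF5, C4 = 0xF5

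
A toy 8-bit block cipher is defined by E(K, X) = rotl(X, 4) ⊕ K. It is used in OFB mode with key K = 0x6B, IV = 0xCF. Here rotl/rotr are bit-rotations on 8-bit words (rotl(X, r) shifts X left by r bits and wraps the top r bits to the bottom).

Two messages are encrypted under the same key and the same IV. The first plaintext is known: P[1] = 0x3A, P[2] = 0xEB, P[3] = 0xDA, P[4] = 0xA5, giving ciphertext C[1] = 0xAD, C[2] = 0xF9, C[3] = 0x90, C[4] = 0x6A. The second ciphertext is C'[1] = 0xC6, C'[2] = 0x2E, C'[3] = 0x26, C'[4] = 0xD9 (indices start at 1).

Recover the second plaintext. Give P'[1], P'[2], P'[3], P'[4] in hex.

P'[1] = 0x51, P'[2] = 0x3C, P'[3] = 0x6C, P'[4] = 0x16

In OFB with a reused IV, both messages share the same keystream S_i, so C_i ⊕ C'_i = P_i ⊕ P'_i and thus P'_i = P_i ⊕ C_i ⊕ C'_i.
P'[1]: 0x3A ⊕ 0xAD ⊕ 0xC6 = 0x51.
P'[2]: 0xEB ⊕ 0xF9 ⊕ 0x2E = 0x3C.
P'[3]: 0xDA ⊕ 0x90 ⊕ 0x26 = 0x6C.
P'[4]: 0xA5 ⊕ 0x6A ⊕ 0xD9 = 0x16.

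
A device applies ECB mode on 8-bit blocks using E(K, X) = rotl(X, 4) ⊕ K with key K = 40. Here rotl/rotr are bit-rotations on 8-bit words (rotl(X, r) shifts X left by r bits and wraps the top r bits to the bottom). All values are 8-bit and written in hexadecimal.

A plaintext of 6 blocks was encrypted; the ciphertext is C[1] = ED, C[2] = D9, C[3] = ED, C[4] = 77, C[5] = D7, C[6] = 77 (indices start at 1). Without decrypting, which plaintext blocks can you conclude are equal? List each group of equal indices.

ECB encrypts each block independently with the same key, so equal ciphertext blocks imply equal plaintext blocks.
C[1] = C[3] = ED, so P[1] = P[3].
C[4] = C[6] = 77, so P[4] = P[6].

P[1] = P[3]; P[4] = P[6]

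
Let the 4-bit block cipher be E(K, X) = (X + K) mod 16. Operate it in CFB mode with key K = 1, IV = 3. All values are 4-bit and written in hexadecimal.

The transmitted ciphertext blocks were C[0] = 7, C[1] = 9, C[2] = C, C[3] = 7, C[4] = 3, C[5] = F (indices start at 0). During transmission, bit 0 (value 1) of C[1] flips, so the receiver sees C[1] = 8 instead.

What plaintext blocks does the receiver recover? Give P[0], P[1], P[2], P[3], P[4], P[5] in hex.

CFB decryption: P_i = C_i ⊕ E(K, C_{i−1}), with C_{−1} = IV.
Only C[1] changed, to 8. In CFB, a change in C_i flips the same bit in P_i and garbles P_{i+1}. Decrypting the received ciphertext:
P[0]: E(K, 3) = 4; 7 ⊕ 4 = 3.
P[1]: E(K, 7) = 8; 8 ⊕ 8 = 0.
P[2]: E(K, 8) = 9; C ⊕ 9 = 5.
P[3]: E(K, C) = D; 7 ⊕ D = A.
P[4]: E(K, 7) = 8; 3 ⊕ 8 = B.
P[5]: E(K, 3) = 4; F ⊕ 4 = B.
Blocks that differ from the original plaintext: P[1], P[2].

P[0] = 3, P[1] = 0, P[2] = 5, P[3] = A, P[4] = B, P[5] = B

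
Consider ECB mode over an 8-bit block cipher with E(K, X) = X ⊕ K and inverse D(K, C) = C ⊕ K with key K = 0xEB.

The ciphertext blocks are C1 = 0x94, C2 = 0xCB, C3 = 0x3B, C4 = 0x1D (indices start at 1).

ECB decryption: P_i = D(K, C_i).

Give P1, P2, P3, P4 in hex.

P1: D(K, 0x94) = 0x7F.
P2: D(K, 0xCB) = 0x20.
P3: D(K, 0x3B) = 0xD0.
P4: D(K, 0x1D) = 0xF6.

P1 = 0x7F, P2 = 0x20, P3 = 0xD0, P4 = 0xF6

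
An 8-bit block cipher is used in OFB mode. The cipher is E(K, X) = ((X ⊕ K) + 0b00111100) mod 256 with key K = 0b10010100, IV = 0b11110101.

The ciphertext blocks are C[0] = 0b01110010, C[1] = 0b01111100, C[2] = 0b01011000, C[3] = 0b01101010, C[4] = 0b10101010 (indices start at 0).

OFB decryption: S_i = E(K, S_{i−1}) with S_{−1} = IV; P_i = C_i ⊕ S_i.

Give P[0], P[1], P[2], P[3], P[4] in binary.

P[0]: S = E(K, 0b11110101) = 0b10011101; 0b01110010 ⊕ 0b10011101 = 0b11101111.
P[1]: S = E(K, 0b10011101) = 0b01000101; 0b01111100 ⊕ 0b01000101 = 0b00111001.
P[2]: S = E(K, 0b01000101) = 0b00001101; 0b01011000 ⊕ 0b00001101 = 0b01010101.
P[3]: S = E(K, 0b00001101) = 0b11010101; 0b01101010 ⊕ 0b11010101 = 0b10111111.
P[4]: S = E(K, 0b11010101) = 0b01111101; 0b10101010 ⊕ 0b01111101 = 0b11010111.

P[0] = 0b11101111, P[1] = 0b00111001, P[2] = 0b01010101, P[3] = 0b10111111, P[4] = 0b11010111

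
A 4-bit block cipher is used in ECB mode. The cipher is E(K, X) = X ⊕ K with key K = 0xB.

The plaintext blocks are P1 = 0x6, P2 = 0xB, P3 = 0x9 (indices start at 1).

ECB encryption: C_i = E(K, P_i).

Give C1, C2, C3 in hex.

C1 = 0xD, C2 = 0x0, C3 = 0x2

C1: E(K, 0x6) = 0xD.
C2: E(K, 0xB) = 0x0.
C3: E(K, 0x9) = 0x2.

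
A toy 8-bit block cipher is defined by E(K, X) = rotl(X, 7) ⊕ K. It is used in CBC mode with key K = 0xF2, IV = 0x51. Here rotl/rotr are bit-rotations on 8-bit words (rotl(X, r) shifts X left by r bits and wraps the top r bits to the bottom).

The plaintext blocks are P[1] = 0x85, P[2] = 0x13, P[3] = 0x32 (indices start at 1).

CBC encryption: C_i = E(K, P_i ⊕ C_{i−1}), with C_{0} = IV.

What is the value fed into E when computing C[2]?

0x8B

C[1]: P[1] ⊕ 0x51 = 0xD4; E(K, 0xD4) = 0x98.
C[2]: P[2] ⊕ 0x98 = 0x8B; E(K, 0x8B) = 0x37.
So the input to E for block [2] is 0x8B.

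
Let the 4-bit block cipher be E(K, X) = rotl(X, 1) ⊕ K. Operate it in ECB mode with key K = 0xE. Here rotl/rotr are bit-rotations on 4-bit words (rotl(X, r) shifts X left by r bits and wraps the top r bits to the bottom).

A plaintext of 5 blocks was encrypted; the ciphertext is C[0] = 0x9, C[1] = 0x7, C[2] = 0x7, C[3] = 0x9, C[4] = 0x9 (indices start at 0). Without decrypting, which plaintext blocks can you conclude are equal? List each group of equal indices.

ECB encrypts each block independently with the same key, so equal ciphertext blocks imply equal plaintext blocks.
C[0] = C[3] = C[4] = 0x9, so P[0] = P[3] = P[4].
C[1] = C[2] = 0x7, so P[1] = P[2].

P[0] = P[3] = P[4]; P[1] = P[2]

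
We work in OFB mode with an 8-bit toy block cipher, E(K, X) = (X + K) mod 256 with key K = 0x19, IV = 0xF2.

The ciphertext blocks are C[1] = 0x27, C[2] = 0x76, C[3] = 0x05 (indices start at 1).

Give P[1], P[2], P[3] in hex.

P[1] = 0x2C, P[2] = 0x52, P[3] = 0x38

OFB decryption: S_i = E(K, S_{i−1}) with S_{0} = IV; P_i = C_i ⊕ S_i.
P[1]: S = E(K, 0xF2) = 0x0B; 0x27 ⊕ 0x0B = 0x2C.
P[2]: S = E(K, 0x0B) = 0x24; 0x76 ⊕ 0x24 = 0x52.
P[3]: S = E(K, 0x24) = 0x3D; 0x05 ⊕ 0x3D = 0x38.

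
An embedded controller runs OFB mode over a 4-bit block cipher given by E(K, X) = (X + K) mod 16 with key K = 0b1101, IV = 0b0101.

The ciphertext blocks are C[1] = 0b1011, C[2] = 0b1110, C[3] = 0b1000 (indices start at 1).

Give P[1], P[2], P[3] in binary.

OFB decryption: S_i = E(K, S_{i−1}) with S_{0} = IV; P_i = C_i ⊕ S_i.
P[1]: S = E(K, 0b0101) = 0b0010; 0b1011 ⊕ 0b0010 = 0b1001.
P[2]: S = E(K, 0b0010) = 0b1111; 0b1110 ⊕ 0b1111 = 0b0001.
P[3]: S = E(K, 0b1111) = 0b1100; 0b1000 ⊕ 0b1100 = 0b0100.

P[1] = 0b1001, P[2] = 0b0001, P[3] = 0b0100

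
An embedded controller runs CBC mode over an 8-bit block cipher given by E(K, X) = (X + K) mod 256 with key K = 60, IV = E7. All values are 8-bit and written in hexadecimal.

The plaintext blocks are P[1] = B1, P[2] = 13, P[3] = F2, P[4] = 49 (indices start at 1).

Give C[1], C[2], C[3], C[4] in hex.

CBC encryption: C_i = E(K, P_i ⊕ C_{i−1}), with C_{0} = IV.
C[1]: P[1] ⊕ E7 = 56; E(K, 56) = B6.
C[2]: P[2] ⊕ B6 = A5; E(K, A5) = 05.
C[3]: P[3] ⊕ 05 = F7; E(K, F7) = 57.
C[4]: P[4] ⊕ 57 = 1E; E(K, 1E) = 7E.

C[1] = B6, C[2] = 05, C[3] = 57, C[4] = 7E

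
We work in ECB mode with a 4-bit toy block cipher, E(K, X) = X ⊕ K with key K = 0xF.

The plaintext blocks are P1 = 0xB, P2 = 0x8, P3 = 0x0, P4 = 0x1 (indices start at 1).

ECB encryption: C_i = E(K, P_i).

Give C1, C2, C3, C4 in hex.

C1: E(K, 0xB) = 0x4.
C2: E(K, 0x8) = 0x7.
C3: E(K, 0x0) = 0xF.
C4: E(K, 0x1) = 0xE.

C1 = 0x4, C2 = 0x7, C3 = 0xF, C4 = 0xE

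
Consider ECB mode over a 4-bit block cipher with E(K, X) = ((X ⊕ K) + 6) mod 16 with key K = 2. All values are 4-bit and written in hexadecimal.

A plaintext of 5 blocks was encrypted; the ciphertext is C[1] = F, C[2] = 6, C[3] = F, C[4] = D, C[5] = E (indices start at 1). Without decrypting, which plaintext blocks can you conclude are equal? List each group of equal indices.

ECB encrypts each block independently with the same key, so equal ciphertext blocks imply equal plaintext blocks.
C[1] = C[3] = F, so P[1] = P[3].

P[1] = P[3]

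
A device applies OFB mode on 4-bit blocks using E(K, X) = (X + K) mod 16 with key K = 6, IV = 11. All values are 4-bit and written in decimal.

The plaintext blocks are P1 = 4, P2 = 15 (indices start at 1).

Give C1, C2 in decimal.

OFB encryption: S_i = E(K, S_{i−1}) with S_{0} = IV; C_i = P_i ⊕ S_i.
C1: S = E(K, 11) = 1; 4 ⊕ 1 = 5.
C2: S = E(K, 1) = 7; 15 ⊕ 7 = 8.

C1 = 5, C2 = 8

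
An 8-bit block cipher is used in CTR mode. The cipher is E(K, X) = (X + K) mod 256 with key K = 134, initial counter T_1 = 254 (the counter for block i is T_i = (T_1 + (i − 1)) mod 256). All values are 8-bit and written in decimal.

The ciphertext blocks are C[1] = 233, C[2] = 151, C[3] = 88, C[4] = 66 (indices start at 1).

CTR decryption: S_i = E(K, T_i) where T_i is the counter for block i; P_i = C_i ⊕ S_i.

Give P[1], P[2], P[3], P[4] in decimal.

P[1] = 109, P[2] = 18, P[3] = 222, P[4] = 197

P[1]: T = 254, S = E(K, T) = 132; 233 ⊕ 132 = 109.
P[2]: T = 255, S = E(K, T) = 133; 151 ⊕ 133 = 18.
P[3]: T = 0, S = E(K, T) = 134; 88 ⊕ 134 = 222.
P[4]: T = 1, S = E(K, T) = 135; 66 ⊕ 135 = 197.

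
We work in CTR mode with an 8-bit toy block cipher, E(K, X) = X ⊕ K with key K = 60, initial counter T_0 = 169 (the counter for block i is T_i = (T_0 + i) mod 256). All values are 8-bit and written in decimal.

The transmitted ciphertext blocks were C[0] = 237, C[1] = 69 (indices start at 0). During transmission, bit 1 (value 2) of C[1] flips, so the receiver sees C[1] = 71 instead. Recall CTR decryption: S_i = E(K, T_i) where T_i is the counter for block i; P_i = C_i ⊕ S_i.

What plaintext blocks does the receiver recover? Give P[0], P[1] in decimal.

P[0] = 120, P[1] = 209

Only C[1] changed, to 71. In CTR, a change in C_i flips the same bit in P_i only; the keystream is unaffected. Decrypting the received ciphertext:
P[0]: T = 169, S = E(K, T) = 149; 237 ⊕ 149 = 120.
P[1]: T = 170, S = E(K, T) = 150; 71 ⊕ 150 = 209.
Blocks that differ from the original plaintext: P[1].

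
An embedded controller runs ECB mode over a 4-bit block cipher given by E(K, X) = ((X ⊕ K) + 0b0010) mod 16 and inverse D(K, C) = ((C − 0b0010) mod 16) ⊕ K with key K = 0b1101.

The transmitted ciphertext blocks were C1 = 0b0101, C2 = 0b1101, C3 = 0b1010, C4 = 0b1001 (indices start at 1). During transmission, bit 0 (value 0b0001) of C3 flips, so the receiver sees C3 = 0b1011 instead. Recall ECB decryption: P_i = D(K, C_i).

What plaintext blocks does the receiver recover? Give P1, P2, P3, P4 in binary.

P1 = 0b1110, P2 = 0b0110, P3 = 0b0100, P4 = 0b1010

Only C3 changed, to 0b1011. In ECB, a change in C_i affects only P_i. Decrypting the received ciphertext:
P1: D(K, 0b0101) = 0b1110.
P2: D(K, 0b1101) = 0b0110.
P3: D(K, 0b1011) = 0b0100.
P4: D(K, 0b1001) = 0b1010.
Blocks that differ from the original plaintext: P3.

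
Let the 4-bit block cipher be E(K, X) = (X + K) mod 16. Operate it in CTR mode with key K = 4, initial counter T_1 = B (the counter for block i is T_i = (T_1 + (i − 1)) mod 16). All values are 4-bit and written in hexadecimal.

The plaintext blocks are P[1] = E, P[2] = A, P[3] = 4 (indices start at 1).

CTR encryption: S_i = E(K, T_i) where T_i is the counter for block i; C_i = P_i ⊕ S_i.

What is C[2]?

C[2] = A

C[1]: T = B, S = E(K, T) = F; E ⊕ F = 1.
C[2]: T = C, S = E(K, T) = 0; A ⊕ 0 = A.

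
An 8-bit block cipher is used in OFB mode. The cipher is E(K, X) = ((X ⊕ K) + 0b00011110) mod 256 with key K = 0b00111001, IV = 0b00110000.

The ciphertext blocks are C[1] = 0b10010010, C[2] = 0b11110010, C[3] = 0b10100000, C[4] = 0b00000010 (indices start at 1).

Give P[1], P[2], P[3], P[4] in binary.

OFB decryption: S_i = E(K, S_{i−1}) with S_{0} = IV; P_i = C_i ⊕ S_i.
P[1]: S = E(K, 0b00110000) = 0b00100111; 0b10010010 ⊕ 0b00100111 = 0b10110101.
P[2]: S = E(K, 0b00100111) = 0b00111100; 0b11110010 ⊕ 0b00111100 = 0b11001110.
P[3]: S = E(K, 0b00111100) = 0b00100011; 0b10100000 ⊕ 0b00100011 = 0b10000011.
P[4]: S = E(K, 0b00100011) = 0b00111000; 0b00000010 ⊕ 0b00111000 = 0b00111010.

P[1] = 0b10110101, P[2] = 0b11001110, P[3] = 0b10000011, P[4] = 0b00111010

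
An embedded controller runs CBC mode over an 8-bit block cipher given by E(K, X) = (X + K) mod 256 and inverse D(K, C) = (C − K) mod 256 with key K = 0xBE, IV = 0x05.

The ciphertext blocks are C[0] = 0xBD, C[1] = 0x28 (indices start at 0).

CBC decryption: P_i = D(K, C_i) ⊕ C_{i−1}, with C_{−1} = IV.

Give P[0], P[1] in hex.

P[0]: D(K, 0xBD) = 0xFF; 0xFF ⊕ 0x05 = 0xFA.
P[1]: D(K, 0x28) = 0x6A; 0x6A ⊕ 0xBD = 0xD7.

P[0] = 0xFA, P[1] = 0xD7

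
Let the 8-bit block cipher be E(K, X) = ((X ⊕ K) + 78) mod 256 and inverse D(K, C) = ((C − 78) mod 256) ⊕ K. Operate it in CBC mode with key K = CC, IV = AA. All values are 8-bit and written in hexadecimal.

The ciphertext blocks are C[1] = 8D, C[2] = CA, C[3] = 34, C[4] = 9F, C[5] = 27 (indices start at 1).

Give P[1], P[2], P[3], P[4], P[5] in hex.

P[1] = 73, P[2] = 13, P[3] = BA, P[4] = DF, P[5] = FC

CBC decryption: P_i = D(K, C_i) ⊕ C_{i−1}, with C_{0} = IV.
P[1]: D(K, 8D) = D9; D9 ⊕ AA = 73.
P[2]: D(K, CA) = 9E; 9E ⊕ 8D = 13.
P[3]: D(K, 34) = 70; 70 ⊕ CA = BA.
P[4]: D(K, 9F) = EB; EB ⊕ 34 = DF.
P[5]: D(K, 27) = 63; 63 ⊕ 9F = FC.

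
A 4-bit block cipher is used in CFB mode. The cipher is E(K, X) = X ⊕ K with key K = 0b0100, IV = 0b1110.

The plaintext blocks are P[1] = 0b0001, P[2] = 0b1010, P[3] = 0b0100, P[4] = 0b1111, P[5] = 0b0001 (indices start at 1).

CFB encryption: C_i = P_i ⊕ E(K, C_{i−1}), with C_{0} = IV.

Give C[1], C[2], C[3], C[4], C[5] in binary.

C[1]: E(K, 0b1110) = 0b1010; 0b0001 ⊕ 0b1010 = 0b1011.
C[2]: E(K, 0b1011) = 0b1111; 0b1010 ⊕ 0b1111 = 0b0101.
C[3]: E(K, 0b0101) = 0b0001; 0b0100 ⊕ 0b0001 = 0b0101.
C[4]: E(K, 0b0101) = 0b0001; 0b1111 ⊕ 0b0001 = 0b1110.
C[5]: E(K, 0b1110) = 0b1010; 0b0001 ⊕ 0b1010 = 0b1011.

C[1] = 0b1011, C[2] = 0b0101, C[3] = 0b0101, C[4] = 0b1110, C[5] = 0b1011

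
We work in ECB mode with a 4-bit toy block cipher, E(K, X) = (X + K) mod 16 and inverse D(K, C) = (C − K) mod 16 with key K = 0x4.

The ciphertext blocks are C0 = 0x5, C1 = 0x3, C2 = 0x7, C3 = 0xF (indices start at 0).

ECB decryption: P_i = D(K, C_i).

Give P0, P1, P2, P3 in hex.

P0: D(K, 0x5) = 0x1.
P1: D(K, 0x3) = 0xF.
P2: D(K, 0x7) = 0x3.
P3: D(K, 0xF) = 0xB.

P0 = 0x1, P1 = 0xF, P2 = 0x3, P3 = 0xB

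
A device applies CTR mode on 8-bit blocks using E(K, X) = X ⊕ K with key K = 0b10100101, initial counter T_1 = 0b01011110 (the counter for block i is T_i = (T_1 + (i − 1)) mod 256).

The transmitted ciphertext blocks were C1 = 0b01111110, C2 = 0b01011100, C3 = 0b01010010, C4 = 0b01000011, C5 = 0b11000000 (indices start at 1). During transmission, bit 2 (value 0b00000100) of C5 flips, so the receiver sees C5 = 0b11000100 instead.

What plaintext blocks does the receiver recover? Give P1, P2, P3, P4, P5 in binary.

CTR decryption: S_i = E(K, T_i) where T_i is the counter for block i; P_i = C_i ⊕ S_i.
Only C5 changed, to 0b11000100. In CTR, a change in C_i flips the same bit in P_i only; the keystream is unaffected. Decrypting the received ciphertext:
P1: T = 0b01011110, S = E(K, T) = 0b11111011; 0b01111110 ⊕ 0b11111011 = 0b10000101.
P2: T = 0b01011111, S = E(K, T) = 0b11111010; 0b01011100 ⊕ 0b11111010 = 0b10100110.
P3: T = 0b01100000, S = E(K, T) = 0b11000101; 0b01010010 ⊕ 0b11000101 = 0b10010111.
P4: T = 0b01100001, S = E(K, T) = 0b11000100; 0b01000011 ⊕ 0b11000100 = 0b10000111.
P5: T = 0b01100010, S = E(K, T) = 0b11000111; 0b11000100 ⊕ 0b11000111 = 0b00000011.
Blocks that differ from the original plaintext: P5.

P1 = 0b10000101, P2 = 0b10100110, P3 = 0b10010111, P4 = 0b10000111, P5 = 0b00000011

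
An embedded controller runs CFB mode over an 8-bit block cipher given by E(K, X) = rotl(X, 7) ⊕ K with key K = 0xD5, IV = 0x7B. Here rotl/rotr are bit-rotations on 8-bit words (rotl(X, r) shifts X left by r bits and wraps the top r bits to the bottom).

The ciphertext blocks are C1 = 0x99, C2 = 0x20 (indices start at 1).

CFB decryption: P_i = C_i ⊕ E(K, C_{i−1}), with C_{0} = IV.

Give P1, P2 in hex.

P1: E(K, 0x7B) = 0x68; 0x99 ⊕ 0x68 = 0xF1.
P2: E(K, 0x99) = 0x19; 0x20 ⊕ 0x19 = 0x39.

P1 = 0xF1, P2 = 0x39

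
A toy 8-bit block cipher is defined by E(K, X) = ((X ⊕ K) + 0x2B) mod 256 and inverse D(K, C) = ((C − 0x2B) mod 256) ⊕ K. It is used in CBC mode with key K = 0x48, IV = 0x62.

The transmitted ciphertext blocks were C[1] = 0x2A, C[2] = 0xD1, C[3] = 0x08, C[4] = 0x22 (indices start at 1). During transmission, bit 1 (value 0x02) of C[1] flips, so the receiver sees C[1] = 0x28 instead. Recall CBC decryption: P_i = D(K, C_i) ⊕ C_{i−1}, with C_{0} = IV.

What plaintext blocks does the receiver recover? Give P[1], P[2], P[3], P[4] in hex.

Only C[1] changed, to 0x28. In CBC, a change in C_i garbles P_i and flips the same bit in P_{i+1}. Decrypting the received ciphertext:
P[1]: D(K, 0x28) = 0xB5; 0xB5 ⊕ 0x62 = 0xD7.
P[2]: D(K, 0xD1) = 0xEE; 0xEE ⊕ 0x28 = 0xC6.
P[3]: D(K, 0x08) = 0x95; 0x95 ⊕ 0xD1 = 0x44.
P[4]: D(K, 0x22) = 0xBF; 0xBF ⊕ 0x08 = 0xB7.
Blocks that differ from the original plaintext: P[1], P[2].

P[1] = 0xD7, P[2] = 0xC6, P[3] = 0x44, P[4] = 0xB7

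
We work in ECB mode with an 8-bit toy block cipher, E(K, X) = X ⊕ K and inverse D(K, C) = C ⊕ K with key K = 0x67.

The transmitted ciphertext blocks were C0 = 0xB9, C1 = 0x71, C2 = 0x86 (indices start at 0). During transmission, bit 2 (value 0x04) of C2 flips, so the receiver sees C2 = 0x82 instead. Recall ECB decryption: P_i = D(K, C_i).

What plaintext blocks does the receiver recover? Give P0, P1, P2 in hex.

P0 = 0xDE, P1 = 0x16, P2 = 0xE5

Only C2 changed, to 0x82. In ECB, a change in C_i affects only P_i. Decrypting the received ciphertext:
P0: D(K, 0xB9) = 0xDE.
P1: D(K, 0x71) = 0x16.
P2: D(K, 0x82) = 0xE5.
Blocks that differ from the original plaintext: P2.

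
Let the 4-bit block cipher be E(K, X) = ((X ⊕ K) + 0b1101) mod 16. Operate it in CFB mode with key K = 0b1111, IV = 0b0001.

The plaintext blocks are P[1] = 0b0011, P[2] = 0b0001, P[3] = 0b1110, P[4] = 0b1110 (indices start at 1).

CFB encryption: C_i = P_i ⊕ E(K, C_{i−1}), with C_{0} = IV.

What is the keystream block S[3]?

0b0111

C[1]: E(K, 0b0001) = 0b1011; 0b0011 ⊕ 0b1011 = 0b1000.
C[2]: E(K, 0b1000) = 0b0100; 0b0001 ⊕ 0b0100 = 0b0101.
C[3]: E(K, 0b0101) = 0b0111; 0b1110 ⊕ 0b0111 = 0b1001.
So S[3] = 0b0111.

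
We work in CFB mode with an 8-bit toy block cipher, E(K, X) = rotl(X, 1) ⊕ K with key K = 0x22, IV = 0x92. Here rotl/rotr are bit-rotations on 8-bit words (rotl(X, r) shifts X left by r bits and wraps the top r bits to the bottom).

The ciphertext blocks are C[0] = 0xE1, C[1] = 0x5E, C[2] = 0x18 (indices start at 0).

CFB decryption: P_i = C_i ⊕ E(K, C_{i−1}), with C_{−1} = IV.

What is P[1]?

P[1] = 0xBF

P[1]: E(K, 0xE1) = 0xE1; 0x5E ⊕ 0xE1 = 0xBF.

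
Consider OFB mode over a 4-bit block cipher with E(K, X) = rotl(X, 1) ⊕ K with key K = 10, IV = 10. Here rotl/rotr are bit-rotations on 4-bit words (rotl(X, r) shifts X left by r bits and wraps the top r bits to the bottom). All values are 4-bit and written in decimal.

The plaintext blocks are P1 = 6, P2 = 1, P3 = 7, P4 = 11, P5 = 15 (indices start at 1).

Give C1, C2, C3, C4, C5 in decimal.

OFB encryption: S_i = E(K, S_{i−1}) with S_{0} = IV; C_i = P_i ⊕ S_i.
C1: S = E(K, 10) = 15; 6 ⊕ 15 = 9.
C2: S = E(K, 15) = 5; 1 ⊕ 5 = 4.
C3: S = E(K, 5) = 0; 7 ⊕ 0 = 7.
C4: S = E(K, 0) = 10; 11 ⊕ 10 = 1.
C5: S = E(K, 10) = 15; 15 ⊕ 15 = 0.

C1 = 9, C2 = 4, C3 = 7, C4 = 1, C5 = 0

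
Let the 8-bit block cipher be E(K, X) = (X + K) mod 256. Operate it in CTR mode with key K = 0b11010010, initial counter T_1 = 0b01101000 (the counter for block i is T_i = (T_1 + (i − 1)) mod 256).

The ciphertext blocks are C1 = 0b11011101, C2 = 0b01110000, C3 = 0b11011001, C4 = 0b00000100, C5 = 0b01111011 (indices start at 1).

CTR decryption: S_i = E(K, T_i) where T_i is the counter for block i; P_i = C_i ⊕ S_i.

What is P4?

P4 = 0b00111001

P4: T = 0b01101011, S = E(K, T) = 0b00111101; 0b00000100 ⊕ 0b00111101 = 0b00111001.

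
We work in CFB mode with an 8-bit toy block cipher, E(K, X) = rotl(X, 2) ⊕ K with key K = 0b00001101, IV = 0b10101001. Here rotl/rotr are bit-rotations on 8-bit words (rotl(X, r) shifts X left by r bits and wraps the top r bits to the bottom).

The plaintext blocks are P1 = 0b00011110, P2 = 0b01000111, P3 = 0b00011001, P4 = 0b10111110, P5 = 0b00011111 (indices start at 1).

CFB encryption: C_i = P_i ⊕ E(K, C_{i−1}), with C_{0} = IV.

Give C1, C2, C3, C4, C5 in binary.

C1 = 0b10110101, C2 = 0b10011100, C3 = 0b01100110, C4 = 0b00101010, C5 = 0b10111010

C1: E(K, 0b10101001) = 0b10101011; 0b00011110 ⊕ 0b10101011 = 0b10110101.
C2: E(K, 0b10110101) = 0b11011011; 0b01000111 ⊕ 0b11011011 = 0b10011100.
C3: E(K, 0b10011100) = 0b01111111; 0b00011001 ⊕ 0b01111111 = 0b01100110.
C4: E(K, 0b01100110) = 0b10010100; 0b10111110 ⊕ 0b10010100 = 0b00101010.
C5: E(K, 0b00101010) = 0b10100101; 0b00011111 ⊕ 0b10100101 = 0b10111010.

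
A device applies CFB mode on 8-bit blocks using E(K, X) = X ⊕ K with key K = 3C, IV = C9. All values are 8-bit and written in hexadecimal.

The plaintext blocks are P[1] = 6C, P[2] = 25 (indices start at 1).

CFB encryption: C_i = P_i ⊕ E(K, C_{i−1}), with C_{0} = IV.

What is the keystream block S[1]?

C[1]: E(K, C9) = F5; 6C ⊕ F5 = 99.
So S[1] = F5.

F5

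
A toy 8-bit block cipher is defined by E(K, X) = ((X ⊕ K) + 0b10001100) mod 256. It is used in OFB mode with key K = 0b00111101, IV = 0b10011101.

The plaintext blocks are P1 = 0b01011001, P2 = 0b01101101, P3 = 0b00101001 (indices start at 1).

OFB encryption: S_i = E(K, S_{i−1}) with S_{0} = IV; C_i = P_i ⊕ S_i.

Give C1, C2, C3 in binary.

C1: S = E(K, 0b10011101) = 0b00101100; 0b01011001 ⊕ 0b00101100 = 0b01110101.
C2: S = E(K, 0b00101100) = 0b10011101; 0b01101101 ⊕ 0b10011101 = 0b11110000.
C3: S = E(K, 0b10011101) = 0b00101100; 0b00101001 ⊕ 0b00101100 = 0b00000101.

C1 = 0b01110101, C2 = 0b11110000, C3 = 0b00000101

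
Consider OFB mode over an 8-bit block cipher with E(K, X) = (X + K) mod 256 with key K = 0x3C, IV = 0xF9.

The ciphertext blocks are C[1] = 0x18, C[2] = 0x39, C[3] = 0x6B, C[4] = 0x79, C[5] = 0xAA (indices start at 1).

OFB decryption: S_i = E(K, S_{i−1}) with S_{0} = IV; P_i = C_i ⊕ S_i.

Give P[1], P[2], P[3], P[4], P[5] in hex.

P[1] = 0x2D, P[2] = 0x48, P[3] = 0xC6, P[4] = 0x90, P[5] = 0x8F

P[1]: S = E(K, 0xF9) = 0x35; 0x18 ⊕ 0x35 = 0x2D.
P[2]: S = E(K, 0x35) = 0x71; 0x39 ⊕ 0x71 = 0x48.
P[3]: S = E(K, 0x71) = 0xAD; 0x6B ⊕ 0xAD = 0xC6.
P[4]: S = E(K, 0xAD) = 0xE9; 0x79 ⊕ 0xE9 = 0x90.
P[5]: S = E(K, 0xE9) = 0x25; 0xAA ⊕ 0x25 = 0x8F.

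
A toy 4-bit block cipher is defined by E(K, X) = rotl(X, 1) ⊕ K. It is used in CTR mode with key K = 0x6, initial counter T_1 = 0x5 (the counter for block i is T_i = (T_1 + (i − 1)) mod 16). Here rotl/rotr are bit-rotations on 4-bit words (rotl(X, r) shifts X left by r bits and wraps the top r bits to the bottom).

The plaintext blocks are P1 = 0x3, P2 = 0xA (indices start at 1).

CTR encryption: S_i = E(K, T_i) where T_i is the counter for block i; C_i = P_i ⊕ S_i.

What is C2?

C1: T = 0x5, S = E(K, T) = 0xC; 0x3 ⊕ 0xC = 0xF.
C2: T = 0x6, S = E(K, T) = 0xA; 0xA ⊕ 0xA = 0x0.

C2 = 0x0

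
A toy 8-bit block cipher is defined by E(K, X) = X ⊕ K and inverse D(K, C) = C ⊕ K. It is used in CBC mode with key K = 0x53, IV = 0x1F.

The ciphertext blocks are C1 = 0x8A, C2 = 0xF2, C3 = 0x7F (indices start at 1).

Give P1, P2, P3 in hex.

CBC decryption: P_i = D(K, C_i) ⊕ C_{i−1}, with C_{0} = IV.
P1: D(K, 0x8A) = 0xD9; 0xD9 ⊕ 0x1F = 0xC6.
P2: D(K, 0xF2) = 0xA1; 0xA1 ⊕ 0x8A = 0x2B.
P3: D(K, 0x7F) = 0x2C; 0x2C ⊕ 0xF2 = 0xDE.

P1 = 0xC6, P2 = 0x2B, P3 = 0xDE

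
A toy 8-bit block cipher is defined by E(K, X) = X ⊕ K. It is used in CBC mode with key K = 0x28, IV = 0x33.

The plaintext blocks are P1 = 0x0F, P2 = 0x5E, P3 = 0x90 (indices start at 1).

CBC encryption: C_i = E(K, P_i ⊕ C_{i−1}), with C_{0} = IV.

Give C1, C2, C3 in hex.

C1: P1 ⊕ 0x33 = 0x3C; E(K, 0x3C) = 0x14.
C2: P2 ⊕ 0x14 = 0x4A; E(K, 0x4A) = 0x62.
C3: P3 ⊕ 0x62 = 0xF2; E(K, 0xF2) = 0xDA.

C1 = 0x14, C2 = 0x62, C3 = 0xDA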